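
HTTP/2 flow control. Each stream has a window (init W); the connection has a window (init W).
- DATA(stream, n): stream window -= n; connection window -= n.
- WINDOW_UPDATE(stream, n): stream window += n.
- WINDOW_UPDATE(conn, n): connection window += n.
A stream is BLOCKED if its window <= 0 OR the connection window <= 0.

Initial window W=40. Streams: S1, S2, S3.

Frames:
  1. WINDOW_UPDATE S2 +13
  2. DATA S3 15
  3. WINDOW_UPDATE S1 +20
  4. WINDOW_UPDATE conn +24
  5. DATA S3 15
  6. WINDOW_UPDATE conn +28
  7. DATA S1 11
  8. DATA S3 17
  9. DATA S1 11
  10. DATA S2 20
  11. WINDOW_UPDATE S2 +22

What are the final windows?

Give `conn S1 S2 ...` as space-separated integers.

Answer: 3 38 55 -7

Derivation:
Op 1: conn=40 S1=40 S2=53 S3=40 blocked=[]
Op 2: conn=25 S1=40 S2=53 S3=25 blocked=[]
Op 3: conn=25 S1=60 S2=53 S3=25 blocked=[]
Op 4: conn=49 S1=60 S2=53 S3=25 blocked=[]
Op 5: conn=34 S1=60 S2=53 S3=10 blocked=[]
Op 6: conn=62 S1=60 S2=53 S3=10 blocked=[]
Op 7: conn=51 S1=49 S2=53 S3=10 blocked=[]
Op 8: conn=34 S1=49 S2=53 S3=-7 blocked=[3]
Op 9: conn=23 S1=38 S2=53 S3=-7 blocked=[3]
Op 10: conn=3 S1=38 S2=33 S3=-7 blocked=[3]
Op 11: conn=3 S1=38 S2=55 S3=-7 blocked=[3]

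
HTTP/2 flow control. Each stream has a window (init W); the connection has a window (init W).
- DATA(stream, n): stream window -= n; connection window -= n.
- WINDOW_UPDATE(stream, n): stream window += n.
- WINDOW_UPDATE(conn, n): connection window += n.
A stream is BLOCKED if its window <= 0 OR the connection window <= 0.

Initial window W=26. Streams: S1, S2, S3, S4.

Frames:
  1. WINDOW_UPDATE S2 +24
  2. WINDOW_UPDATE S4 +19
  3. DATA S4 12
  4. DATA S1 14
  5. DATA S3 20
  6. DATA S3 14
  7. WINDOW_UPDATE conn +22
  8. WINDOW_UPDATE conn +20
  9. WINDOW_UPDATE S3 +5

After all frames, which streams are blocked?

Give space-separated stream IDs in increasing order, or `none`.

Answer: S3

Derivation:
Op 1: conn=26 S1=26 S2=50 S3=26 S4=26 blocked=[]
Op 2: conn=26 S1=26 S2=50 S3=26 S4=45 blocked=[]
Op 3: conn=14 S1=26 S2=50 S3=26 S4=33 blocked=[]
Op 4: conn=0 S1=12 S2=50 S3=26 S4=33 blocked=[1, 2, 3, 4]
Op 5: conn=-20 S1=12 S2=50 S3=6 S4=33 blocked=[1, 2, 3, 4]
Op 6: conn=-34 S1=12 S2=50 S3=-8 S4=33 blocked=[1, 2, 3, 4]
Op 7: conn=-12 S1=12 S2=50 S3=-8 S4=33 blocked=[1, 2, 3, 4]
Op 8: conn=8 S1=12 S2=50 S3=-8 S4=33 blocked=[3]
Op 9: conn=8 S1=12 S2=50 S3=-3 S4=33 blocked=[3]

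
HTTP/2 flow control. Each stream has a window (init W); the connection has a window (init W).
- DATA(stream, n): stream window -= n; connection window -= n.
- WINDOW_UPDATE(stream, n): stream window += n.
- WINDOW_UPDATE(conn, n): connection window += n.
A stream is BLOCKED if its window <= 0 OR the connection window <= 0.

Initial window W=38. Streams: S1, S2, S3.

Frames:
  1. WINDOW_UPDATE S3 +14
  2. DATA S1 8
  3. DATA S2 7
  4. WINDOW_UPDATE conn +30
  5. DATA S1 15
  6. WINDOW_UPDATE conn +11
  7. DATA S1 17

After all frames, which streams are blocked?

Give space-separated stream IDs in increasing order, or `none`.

Answer: S1

Derivation:
Op 1: conn=38 S1=38 S2=38 S3=52 blocked=[]
Op 2: conn=30 S1=30 S2=38 S3=52 blocked=[]
Op 3: conn=23 S1=30 S2=31 S3=52 blocked=[]
Op 4: conn=53 S1=30 S2=31 S3=52 blocked=[]
Op 5: conn=38 S1=15 S2=31 S3=52 blocked=[]
Op 6: conn=49 S1=15 S2=31 S3=52 blocked=[]
Op 7: conn=32 S1=-2 S2=31 S3=52 blocked=[1]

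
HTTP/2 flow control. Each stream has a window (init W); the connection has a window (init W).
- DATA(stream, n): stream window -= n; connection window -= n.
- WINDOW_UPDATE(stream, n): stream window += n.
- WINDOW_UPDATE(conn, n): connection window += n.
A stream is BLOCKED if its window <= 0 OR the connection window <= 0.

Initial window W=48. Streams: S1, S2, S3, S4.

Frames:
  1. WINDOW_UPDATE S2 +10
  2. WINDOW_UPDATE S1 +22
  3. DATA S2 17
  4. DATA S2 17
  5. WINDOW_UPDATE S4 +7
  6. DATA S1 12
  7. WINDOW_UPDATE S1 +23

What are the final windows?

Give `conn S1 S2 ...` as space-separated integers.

Op 1: conn=48 S1=48 S2=58 S3=48 S4=48 blocked=[]
Op 2: conn=48 S1=70 S2=58 S3=48 S4=48 blocked=[]
Op 3: conn=31 S1=70 S2=41 S3=48 S4=48 blocked=[]
Op 4: conn=14 S1=70 S2=24 S3=48 S4=48 blocked=[]
Op 5: conn=14 S1=70 S2=24 S3=48 S4=55 blocked=[]
Op 6: conn=2 S1=58 S2=24 S3=48 S4=55 blocked=[]
Op 7: conn=2 S1=81 S2=24 S3=48 S4=55 blocked=[]

Answer: 2 81 24 48 55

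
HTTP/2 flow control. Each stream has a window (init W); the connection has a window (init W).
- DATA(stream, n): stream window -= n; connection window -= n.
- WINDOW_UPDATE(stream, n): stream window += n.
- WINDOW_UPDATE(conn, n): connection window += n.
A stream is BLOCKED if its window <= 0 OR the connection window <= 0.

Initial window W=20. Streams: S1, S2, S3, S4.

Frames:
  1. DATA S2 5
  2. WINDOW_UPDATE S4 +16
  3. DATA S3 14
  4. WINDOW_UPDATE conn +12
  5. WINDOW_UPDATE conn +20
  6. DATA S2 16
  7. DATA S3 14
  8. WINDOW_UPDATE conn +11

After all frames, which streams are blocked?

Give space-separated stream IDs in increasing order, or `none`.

Answer: S2 S3

Derivation:
Op 1: conn=15 S1=20 S2=15 S3=20 S4=20 blocked=[]
Op 2: conn=15 S1=20 S2=15 S3=20 S4=36 blocked=[]
Op 3: conn=1 S1=20 S2=15 S3=6 S4=36 blocked=[]
Op 4: conn=13 S1=20 S2=15 S3=6 S4=36 blocked=[]
Op 5: conn=33 S1=20 S2=15 S3=6 S4=36 blocked=[]
Op 6: conn=17 S1=20 S2=-1 S3=6 S4=36 blocked=[2]
Op 7: conn=3 S1=20 S2=-1 S3=-8 S4=36 blocked=[2, 3]
Op 8: conn=14 S1=20 S2=-1 S3=-8 S4=36 blocked=[2, 3]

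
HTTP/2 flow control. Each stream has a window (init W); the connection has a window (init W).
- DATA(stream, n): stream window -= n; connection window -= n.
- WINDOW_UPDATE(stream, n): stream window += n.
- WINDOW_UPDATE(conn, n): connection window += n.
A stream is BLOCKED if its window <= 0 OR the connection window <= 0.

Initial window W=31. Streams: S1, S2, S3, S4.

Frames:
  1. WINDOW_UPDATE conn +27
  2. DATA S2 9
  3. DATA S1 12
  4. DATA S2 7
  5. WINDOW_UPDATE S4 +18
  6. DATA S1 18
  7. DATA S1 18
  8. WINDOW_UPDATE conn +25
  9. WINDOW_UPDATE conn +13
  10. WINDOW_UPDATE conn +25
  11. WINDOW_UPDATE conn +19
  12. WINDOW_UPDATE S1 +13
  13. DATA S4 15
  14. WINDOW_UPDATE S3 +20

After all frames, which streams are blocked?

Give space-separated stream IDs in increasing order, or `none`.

Op 1: conn=58 S1=31 S2=31 S3=31 S4=31 blocked=[]
Op 2: conn=49 S1=31 S2=22 S3=31 S4=31 blocked=[]
Op 3: conn=37 S1=19 S2=22 S3=31 S4=31 blocked=[]
Op 4: conn=30 S1=19 S2=15 S3=31 S4=31 blocked=[]
Op 5: conn=30 S1=19 S2=15 S3=31 S4=49 blocked=[]
Op 6: conn=12 S1=1 S2=15 S3=31 S4=49 blocked=[]
Op 7: conn=-6 S1=-17 S2=15 S3=31 S4=49 blocked=[1, 2, 3, 4]
Op 8: conn=19 S1=-17 S2=15 S3=31 S4=49 blocked=[1]
Op 9: conn=32 S1=-17 S2=15 S3=31 S4=49 blocked=[1]
Op 10: conn=57 S1=-17 S2=15 S3=31 S4=49 blocked=[1]
Op 11: conn=76 S1=-17 S2=15 S3=31 S4=49 blocked=[1]
Op 12: conn=76 S1=-4 S2=15 S3=31 S4=49 blocked=[1]
Op 13: conn=61 S1=-4 S2=15 S3=31 S4=34 blocked=[1]
Op 14: conn=61 S1=-4 S2=15 S3=51 S4=34 blocked=[1]

Answer: S1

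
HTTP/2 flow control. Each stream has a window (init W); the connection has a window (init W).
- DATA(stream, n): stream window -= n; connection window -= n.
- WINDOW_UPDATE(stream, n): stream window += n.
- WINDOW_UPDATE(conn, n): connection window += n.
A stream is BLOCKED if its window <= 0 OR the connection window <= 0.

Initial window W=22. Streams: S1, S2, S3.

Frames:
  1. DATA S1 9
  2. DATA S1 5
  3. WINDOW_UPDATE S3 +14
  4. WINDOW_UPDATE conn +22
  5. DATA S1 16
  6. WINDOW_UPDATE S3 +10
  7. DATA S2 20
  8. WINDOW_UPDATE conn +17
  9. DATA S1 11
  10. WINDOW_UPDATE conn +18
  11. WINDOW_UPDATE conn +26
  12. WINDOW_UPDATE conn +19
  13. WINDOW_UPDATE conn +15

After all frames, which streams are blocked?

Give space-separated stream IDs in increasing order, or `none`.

Answer: S1

Derivation:
Op 1: conn=13 S1=13 S2=22 S3=22 blocked=[]
Op 2: conn=8 S1=8 S2=22 S3=22 blocked=[]
Op 3: conn=8 S1=8 S2=22 S3=36 blocked=[]
Op 4: conn=30 S1=8 S2=22 S3=36 blocked=[]
Op 5: conn=14 S1=-8 S2=22 S3=36 blocked=[1]
Op 6: conn=14 S1=-8 S2=22 S3=46 blocked=[1]
Op 7: conn=-6 S1=-8 S2=2 S3=46 blocked=[1, 2, 3]
Op 8: conn=11 S1=-8 S2=2 S3=46 blocked=[1]
Op 9: conn=0 S1=-19 S2=2 S3=46 blocked=[1, 2, 3]
Op 10: conn=18 S1=-19 S2=2 S3=46 blocked=[1]
Op 11: conn=44 S1=-19 S2=2 S3=46 blocked=[1]
Op 12: conn=63 S1=-19 S2=2 S3=46 blocked=[1]
Op 13: conn=78 S1=-19 S2=2 S3=46 blocked=[1]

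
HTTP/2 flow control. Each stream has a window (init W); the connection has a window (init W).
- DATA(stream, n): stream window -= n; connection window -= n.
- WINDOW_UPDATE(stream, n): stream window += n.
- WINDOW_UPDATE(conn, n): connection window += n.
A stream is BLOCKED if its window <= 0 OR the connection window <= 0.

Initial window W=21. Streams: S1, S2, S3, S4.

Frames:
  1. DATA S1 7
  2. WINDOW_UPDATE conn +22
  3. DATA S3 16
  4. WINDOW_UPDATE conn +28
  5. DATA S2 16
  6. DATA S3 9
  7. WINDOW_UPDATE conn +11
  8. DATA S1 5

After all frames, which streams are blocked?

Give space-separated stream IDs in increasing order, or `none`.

Op 1: conn=14 S1=14 S2=21 S3=21 S4=21 blocked=[]
Op 2: conn=36 S1=14 S2=21 S3=21 S4=21 blocked=[]
Op 3: conn=20 S1=14 S2=21 S3=5 S4=21 blocked=[]
Op 4: conn=48 S1=14 S2=21 S3=5 S4=21 blocked=[]
Op 5: conn=32 S1=14 S2=5 S3=5 S4=21 blocked=[]
Op 6: conn=23 S1=14 S2=5 S3=-4 S4=21 blocked=[3]
Op 7: conn=34 S1=14 S2=5 S3=-4 S4=21 blocked=[3]
Op 8: conn=29 S1=9 S2=5 S3=-4 S4=21 blocked=[3]

Answer: S3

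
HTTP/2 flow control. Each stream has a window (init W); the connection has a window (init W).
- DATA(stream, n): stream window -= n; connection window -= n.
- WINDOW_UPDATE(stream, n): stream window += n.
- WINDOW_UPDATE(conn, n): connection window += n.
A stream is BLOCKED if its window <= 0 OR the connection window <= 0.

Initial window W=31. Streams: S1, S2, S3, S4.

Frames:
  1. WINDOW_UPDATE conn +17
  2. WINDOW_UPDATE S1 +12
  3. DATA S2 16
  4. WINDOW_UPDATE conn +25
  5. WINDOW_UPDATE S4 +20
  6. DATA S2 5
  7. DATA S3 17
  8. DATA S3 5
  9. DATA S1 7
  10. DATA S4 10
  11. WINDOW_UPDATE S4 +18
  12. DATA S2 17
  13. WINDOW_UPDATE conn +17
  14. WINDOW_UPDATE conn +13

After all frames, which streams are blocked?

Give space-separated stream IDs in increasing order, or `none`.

Answer: S2

Derivation:
Op 1: conn=48 S1=31 S2=31 S3=31 S4=31 blocked=[]
Op 2: conn=48 S1=43 S2=31 S3=31 S4=31 blocked=[]
Op 3: conn=32 S1=43 S2=15 S3=31 S4=31 blocked=[]
Op 4: conn=57 S1=43 S2=15 S3=31 S4=31 blocked=[]
Op 5: conn=57 S1=43 S2=15 S3=31 S4=51 blocked=[]
Op 6: conn=52 S1=43 S2=10 S3=31 S4=51 blocked=[]
Op 7: conn=35 S1=43 S2=10 S3=14 S4=51 blocked=[]
Op 8: conn=30 S1=43 S2=10 S3=9 S4=51 blocked=[]
Op 9: conn=23 S1=36 S2=10 S3=9 S4=51 blocked=[]
Op 10: conn=13 S1=36 S2=10 S3=9 S4=41 blocked=[]
Op 11: conn=13 S1=36 S2=10 S3=9 S4=59 blocked=[]
Op 12: conn=-4 S1=36 S2=-7 S3=9 S4=59 blocked=[1, 2, 3, 4]
Op 13: conn=13 S1=36 S2=-7 S3=9 S4=59 blocked=[2]
Op 14: conn=26 S1=36 S2=-7 S3=9 S4=59 blocked=[2]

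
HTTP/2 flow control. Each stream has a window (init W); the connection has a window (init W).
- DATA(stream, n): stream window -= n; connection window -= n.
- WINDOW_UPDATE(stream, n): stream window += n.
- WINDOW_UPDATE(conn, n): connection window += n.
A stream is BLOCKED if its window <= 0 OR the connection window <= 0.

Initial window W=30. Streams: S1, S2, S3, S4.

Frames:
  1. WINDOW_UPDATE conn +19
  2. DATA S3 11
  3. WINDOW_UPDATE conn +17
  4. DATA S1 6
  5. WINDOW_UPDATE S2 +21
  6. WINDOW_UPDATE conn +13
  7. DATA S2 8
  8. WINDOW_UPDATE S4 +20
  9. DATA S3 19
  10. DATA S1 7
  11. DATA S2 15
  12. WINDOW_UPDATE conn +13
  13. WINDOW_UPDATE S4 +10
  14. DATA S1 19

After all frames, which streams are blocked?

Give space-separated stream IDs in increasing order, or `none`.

Op 1: conn=49 S1=30 S2=30 S3=30 S4=30 blocked=[]
Op 2: conn=38 S1=30 S2=30 S3=19 S4=30 blocked=[]
Op 3: conn=55 S1=30 S2=30 S3=19 S4=30 blocked=[]
Op 4: conn=49 S1=24 S2=30 S3=19 S4=30 blocked=[]
Op 5: conn=49 S1=24 S2=51 S3=19 S4=30 blocked=[]
Op 6: conn=62 S1=24 S2=51 S3=19 S4=30 blocked=[]
Op 7: conn=54 S1=24 S2=43 S3=19 S4=30 blocked=[]
Op 8: conn=54 S1=24 S2=43 S3=19 S4=50 blocked=[]
Op 9: conn=35 S1=24 S2=43 S3=0 S4=50 blocked=[3]
Op 10: conn=28 S1=17 S2=43 S3=0 S4=50 blocked=[3]
Op 11: conn=13 S1=17 S2=28 S3=0 S4=50 blocked=[3]
Op 12: conn=26 S1=17 S2=28 S3=0 S4=50 blocked=[3]
Op 13: conn=26 S1=17 S2=28 S3=0 S4=60 blocked=[3]
Op 14: conn=7 S1=-2 S2=28 S3=0 S4=60 blocked=[1, 3]

Answer: S1 S3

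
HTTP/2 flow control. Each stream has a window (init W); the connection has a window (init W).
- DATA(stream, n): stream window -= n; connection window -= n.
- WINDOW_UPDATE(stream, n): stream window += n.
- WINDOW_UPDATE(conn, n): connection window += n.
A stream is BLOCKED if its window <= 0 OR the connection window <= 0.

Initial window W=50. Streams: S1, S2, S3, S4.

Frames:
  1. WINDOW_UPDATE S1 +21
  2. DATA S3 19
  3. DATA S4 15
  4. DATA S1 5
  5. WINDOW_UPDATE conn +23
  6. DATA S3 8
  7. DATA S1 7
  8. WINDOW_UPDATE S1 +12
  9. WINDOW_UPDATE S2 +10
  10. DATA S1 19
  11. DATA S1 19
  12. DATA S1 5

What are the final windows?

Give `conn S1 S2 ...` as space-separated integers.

Answer: -24 28 60 23 35

Derivation:
Op 1: conn=50 S1=71 S2=50 S3=50 S4=50 blocked=[]
Op 2: conn=31 S1=71 S2=50 S3=31 S4=50 blocked=[]
Op 3: conn=16 S1=71 S2=50 S3=31 S4=35 blocked=[]
Op 4: conn=11 S1=66 S2=50 S3=31 S4=35 blocked=[]
Op 5: conn=34 S1=66 S2=50 S3=31 S4=35 blocked=[]
Op 6: conn=26 S1=66 S2=50 S3=23 S4=35 blocked=[]
Op 7: conn=19 S1=59 S2=50 S3=23 S4=35 blocked=[]
Op 8: conn=19 S1=71 S2=50 S3=23 S4=35 blocked=[]
Op 9: conn=19 S1=71 S2=60 S3=23 S4=35 blocked=[]
Op 10: conn=0 S1=52 S2=60 S3=23 S4=35 blocked=[1, 2, 3, 4]
Op 11: conn=-19 S1=33 S2=60 S3=23 S4=35 blocked=[1, 2, 3, 4]
Op 12: conn=-24 S1=28 S2=60 S3=23 S4=35 blocked=[1, 2, 3, 4]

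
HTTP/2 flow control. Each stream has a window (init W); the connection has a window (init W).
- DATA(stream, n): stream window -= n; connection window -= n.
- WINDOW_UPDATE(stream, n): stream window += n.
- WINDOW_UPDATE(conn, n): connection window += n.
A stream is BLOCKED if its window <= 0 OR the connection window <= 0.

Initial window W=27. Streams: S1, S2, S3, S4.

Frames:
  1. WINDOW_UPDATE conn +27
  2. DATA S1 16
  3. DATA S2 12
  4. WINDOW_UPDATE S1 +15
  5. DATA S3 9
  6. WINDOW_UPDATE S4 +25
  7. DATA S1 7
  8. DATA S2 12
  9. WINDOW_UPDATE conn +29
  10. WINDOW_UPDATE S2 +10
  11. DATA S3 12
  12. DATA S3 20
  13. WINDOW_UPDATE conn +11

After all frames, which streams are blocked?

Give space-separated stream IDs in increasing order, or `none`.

Op 1: conn=54 S1=27 S2=27 S3=27 S4=27 blocked=[]
Op 2: conn=38 S1=11 S2=27 S3=27 S4=27 blocked=[]
Op 3: conn=26 S1=11 S2=15 S3=27 S4=27 blocked=[]
Op 4: conn=26 S1=26 S2=15 S3=27 S4=27 blocked=[]
Op 5: conn=17 S1=26 S2=15 S3=18 S4=27 blocked=[]
Op 6: conn=17 S1=26 S2=15 S3=18 S4=52 blocked=[]
Op 7: conn=10 S1=19 S2=15 S3=18 S4=52 blocked=[]
Op 8: conn=-2 S1=19 S2=3 S3=18 S4=52 blocked=[1, 2, 3, 4]
Op 9: conn=27 S1=19 S2=3 S3=18 S4=52 blocked=[]
Op 10: conn=27 S1=19 S2=13 S3=18 S4=52 blocked=[]
Op 11: conn=15 S1=19 S2=13 S3=6 S4=52 blocked=[]
Op 12: conn=-5 S1=19 S2=13 S3=-14 S4=52 blocked=[1, 2, 3, 4]
Op 13: conn=6 S1=19 S2=13 S3=-14 S4=52 blocked=[3]

Answer: S3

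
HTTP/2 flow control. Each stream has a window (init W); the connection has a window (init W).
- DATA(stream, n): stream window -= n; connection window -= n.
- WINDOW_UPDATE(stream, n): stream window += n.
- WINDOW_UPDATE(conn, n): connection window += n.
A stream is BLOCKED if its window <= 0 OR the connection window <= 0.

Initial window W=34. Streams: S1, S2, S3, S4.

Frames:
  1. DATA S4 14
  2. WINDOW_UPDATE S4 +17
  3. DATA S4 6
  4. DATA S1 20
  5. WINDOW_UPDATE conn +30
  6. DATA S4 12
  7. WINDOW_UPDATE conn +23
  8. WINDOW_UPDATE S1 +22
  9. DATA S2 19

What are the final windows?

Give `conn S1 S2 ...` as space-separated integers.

Op 1: conn=20 S1=34 S2=34 S3=34 S4=20 blocked=[]
Op 2: conn=20 S1=34 S2=34 S3=34 S4=37 blocked=[]
Op 3: conn=14 S1=34 S2=34 S3=34 S4=31 blocked=[]
Op 4: conn=-6 S1=14 S2=34 S3=34 S4=31 blocked=[1, 2, 3, 4]
Op 5: conn=24 S1=14 S2=34 S3=34 S4=31 blocked=[]
Op 6: conn=12 S1=14 S2=34 S3=34 S4=19 blocked=[]
Op 7: conn=35 S1=14 S2=34 S3=34 S4=19 blocked=[]
Op 8: conn=35 S1=36 S2=34 S3=34 S4=19 blocked=[]
Op 9: conn=16 S1=36 S2=15 S3=34 S4=19 blocked=[]

Answer: 16 36 15 34 19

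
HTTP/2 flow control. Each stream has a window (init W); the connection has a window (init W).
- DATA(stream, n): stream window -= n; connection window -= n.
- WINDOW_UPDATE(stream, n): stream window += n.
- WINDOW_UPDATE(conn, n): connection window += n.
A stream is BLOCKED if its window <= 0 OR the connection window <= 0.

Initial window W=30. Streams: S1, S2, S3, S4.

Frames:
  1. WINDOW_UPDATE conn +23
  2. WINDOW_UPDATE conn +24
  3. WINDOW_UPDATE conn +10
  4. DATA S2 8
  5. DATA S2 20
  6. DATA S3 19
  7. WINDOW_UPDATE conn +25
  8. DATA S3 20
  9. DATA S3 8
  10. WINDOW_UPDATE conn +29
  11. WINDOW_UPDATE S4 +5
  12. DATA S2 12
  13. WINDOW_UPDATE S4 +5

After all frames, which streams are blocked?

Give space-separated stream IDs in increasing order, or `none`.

Op 1: conn=53 S1=30 S2=30 S3=30 S4=30 blocked=[]
Op 2: conn=77 S1=30 S2=30 S3=30 S4=30 blocked=[]
Op 3: conn=87 S1=30 S2=30 S3=30 S4=30 blocked=[]
Op 4: conn=79 S1=30 S2=22 S3=30 S4=30 blocked=[]
Op 5: conn=59 S1=30 S2=2 S3=30 S4=30 blocked=[]
Op 6: conn=40 S1=30 S2=2 S3=11 S4=30 blocked=[]
Op 7: conn=65 S1=30 S2=2 S3=11 S4=30 blocked=[]
Op 8: conn=45 S1=30 S2=2 S3=-9 S4=30 blocked=[3]
Op 9: conn=37 S1=30 S2=2 S3=-17 S4=30 blocked=[3]
Op 10: conn=66 S1=30 S2=2 S3=-17 S4=30 blocked=[3]
Op 11: conn=66 S1=30 S2=2 S3=-17 S4=35 blocked=[3]
Op 12: conn=54 S1=30 S2=-10 S3=-17 S4=35 blocked=[2, 3]
Op 13: conn=54 S1=30 S2=-10 S3=-17 S4=40 blocked=[2, 3]

Answer: S2 S3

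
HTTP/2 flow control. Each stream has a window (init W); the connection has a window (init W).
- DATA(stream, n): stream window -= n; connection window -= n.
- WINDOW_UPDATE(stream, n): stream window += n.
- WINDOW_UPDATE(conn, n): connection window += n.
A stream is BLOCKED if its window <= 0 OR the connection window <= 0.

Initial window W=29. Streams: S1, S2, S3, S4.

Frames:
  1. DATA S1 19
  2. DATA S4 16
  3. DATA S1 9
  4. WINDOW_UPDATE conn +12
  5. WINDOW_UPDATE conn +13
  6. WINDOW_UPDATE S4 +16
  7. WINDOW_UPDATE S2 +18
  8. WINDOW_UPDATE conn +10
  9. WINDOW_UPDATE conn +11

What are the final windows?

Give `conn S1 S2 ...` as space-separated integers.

Op 1: conn=10 S1=10 S2=29 S3=29 S4=29 blocked=[]
Op 2: conn=-6 S1=10 S2=29 S3=29 S4=13 blocked=[1, 2, 3, 4]
Op 3: conn=-15 S1=1 S2=29 S3=29 S4=13 blocked=[1, 2, 3, 4]
Op 4: conn=-3 S1=1 S2=29 S3=29 S4=13 blocked=[1, 2, 3, 4]
Op 5: conn=10 S1=1 S2=29 S3=29 S4=13 blocked=[]
Op 6: conn=10 S1=1 S2=29 S3=29 S4=29 blocked=[]
Op 7: conn=10 S1=1 S2=47 S3=29 S4=29 blocked=[]
Op 8: conn=20 S1=1 S2=47 S3=29 S4=29 blocked=[]
Op 9: conn=31 S1=1 S2=47 S3=29 S4=29 blocked=[]

Answer: 31 1 47 29 29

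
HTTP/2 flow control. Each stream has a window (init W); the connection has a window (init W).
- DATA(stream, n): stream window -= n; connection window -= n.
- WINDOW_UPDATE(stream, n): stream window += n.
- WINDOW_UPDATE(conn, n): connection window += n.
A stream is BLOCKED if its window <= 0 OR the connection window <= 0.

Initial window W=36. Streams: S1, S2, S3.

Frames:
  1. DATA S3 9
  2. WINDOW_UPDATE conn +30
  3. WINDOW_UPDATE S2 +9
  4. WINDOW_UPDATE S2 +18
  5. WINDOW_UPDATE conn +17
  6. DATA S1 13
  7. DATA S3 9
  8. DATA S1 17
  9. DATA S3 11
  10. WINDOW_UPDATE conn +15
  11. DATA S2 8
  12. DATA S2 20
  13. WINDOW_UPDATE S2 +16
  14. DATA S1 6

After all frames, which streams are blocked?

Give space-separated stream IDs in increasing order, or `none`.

Op 1: conn=27 S1=36 S2=36 S3=27 blocked=[]
Op 2: conn=57 S1=36 S2=36 S3=27 blocked=[]
Op 3: conn=57 S1=36 S2=45 S3=27 blocked=[]
Op 4: conn=57 S1=36 S2=63 S3=27 blocked=[]
Op 5: conn=74 S1=36 S2=63 S3=27 blocked=[]
Op 6: conn=61 S1=23 S2=63 S3=27 blocked=[]
Op 7: conn=52 S1=23 S2=63 S3=18 blocked=[]
Op 8: conn=35 S1=6 S2=63 S3=18 blocked=[]
Op 9: conn=24 S1=6 S2=63 S3=7 blocked=[]
Op 10: conn=39 S1=6 S2=63 S3=7 blocked=[]
Op 11: conn=31 S1=6 S2=55 S3=7 blocked=[]
Op 12: conn=11 S1=6 S2=35 S3=7 blocked=[]
Op 13: conn=11 S1=6 S2=51 S3=7 blocked=[]
Op 14: conn=5 S1=0 S2=51 S3=7 blocked=[1]

Answer: S1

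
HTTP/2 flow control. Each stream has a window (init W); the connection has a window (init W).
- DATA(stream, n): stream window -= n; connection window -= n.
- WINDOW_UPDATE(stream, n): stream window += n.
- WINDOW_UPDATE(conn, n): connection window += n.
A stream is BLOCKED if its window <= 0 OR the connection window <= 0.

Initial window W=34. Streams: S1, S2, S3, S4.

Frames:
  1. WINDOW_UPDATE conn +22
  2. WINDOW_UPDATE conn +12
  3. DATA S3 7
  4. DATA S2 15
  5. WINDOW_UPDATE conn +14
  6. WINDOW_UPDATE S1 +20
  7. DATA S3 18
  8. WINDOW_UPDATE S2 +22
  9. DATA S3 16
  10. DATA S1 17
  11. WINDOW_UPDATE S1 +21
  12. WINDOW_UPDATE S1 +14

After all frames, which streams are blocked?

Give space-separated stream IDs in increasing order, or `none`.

Op 1: conn=56 S1=34 S2=34 S3=34 S4=34 blocked=[]
Op 2: conn=68 S1=34 S2=34 S3=34 S4=34 blocked=[]
Op 3: conn=61 S1=34 S2=34 S3=27 S4=34 blocked=[]
Op 4: conn=46 S1=34 S2=19 S3=27 S4=34 blocked=[]
Op 5: conn=60 S1=34 S2=19 S3=27 S4=34 blocked=[]
Op 6: conn=60 S1=54 S2=19 S3=27 S4=34 blocked=[]
Op 7: conn=42 S1=54 S2=19 S3=9 S4=34 blocked=[]
Op 8: conn=42 S1=54 S2=41 S3=9 S4=34 blocked=[]
Op 9: conn=26 S1=54 S2=41 S3=-7 S4=34 blocked=[3]
Op 10: conn=9 S1=37 S2=41 S3=-7 S4=34 blocked=[3]
Op 11: conn=9 S1=58 S2=41 S3=-7 S4=34 blocked=[3]
Op 12: conn=9 S1=72 S2=41 S3=-7 S4=34 blocked=[3]

Answer: S3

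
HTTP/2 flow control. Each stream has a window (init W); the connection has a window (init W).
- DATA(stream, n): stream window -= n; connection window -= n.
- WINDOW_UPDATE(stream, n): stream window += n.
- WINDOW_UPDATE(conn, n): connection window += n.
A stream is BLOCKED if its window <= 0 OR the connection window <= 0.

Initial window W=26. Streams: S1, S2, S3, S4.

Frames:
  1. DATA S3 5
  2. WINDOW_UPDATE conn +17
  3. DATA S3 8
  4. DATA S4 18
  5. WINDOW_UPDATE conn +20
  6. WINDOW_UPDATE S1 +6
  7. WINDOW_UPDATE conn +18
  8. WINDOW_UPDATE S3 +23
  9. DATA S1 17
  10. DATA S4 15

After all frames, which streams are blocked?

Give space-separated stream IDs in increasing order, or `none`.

Op 1: conn=21 S1=26 S2=26 S3=21 S4=26 blocked=[]
Op 2: conn=38 S1=26 S2=26 S3=21 S4=26 blocked=[]
Op 3: conn=30 S1=26 S2=26 S3=13 S4=26 blocked=[]
Op 4: conn=12 S1=26 S2=26 S3=13 S4=8 blocked=[]
Op 5: conn=32 S1=26 S2=26 S3=13 S4=8 blocked=[]
Op 6: conn=32 S1=32 S2=26 S3=13 S4=8 blocked=[]
Op 7: conn=50 S1=32 S2=26 S3=13 S4=8 blocked=[]
Op 8: conn=50 S1=32 S2=26 S3=36 S4=8 blocked=[]
Op 9: conn=33 S1=15 S2=26 S3=36 S4=8 blocked=[]
Op 10: conn=18 S1=15 S2=26 S3=36 S4=-7 blocked=[4]

Answer: S4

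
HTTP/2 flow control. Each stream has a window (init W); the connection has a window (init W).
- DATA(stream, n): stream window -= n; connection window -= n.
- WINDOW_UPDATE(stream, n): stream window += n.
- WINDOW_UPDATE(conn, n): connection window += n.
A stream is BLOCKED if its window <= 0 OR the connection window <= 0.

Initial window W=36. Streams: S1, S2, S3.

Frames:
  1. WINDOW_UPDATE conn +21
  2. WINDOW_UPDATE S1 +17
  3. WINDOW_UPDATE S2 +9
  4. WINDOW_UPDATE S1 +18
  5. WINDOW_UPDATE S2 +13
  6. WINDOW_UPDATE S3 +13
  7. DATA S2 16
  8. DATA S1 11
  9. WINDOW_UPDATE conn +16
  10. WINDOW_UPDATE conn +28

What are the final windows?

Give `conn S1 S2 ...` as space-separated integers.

Answer: 74 60 42 49

Derivation:
Op 1: conn=57 S1=36 S2=36 S3=36 blocked=[]
Op 2: conn=57 S1=53 S2=36 S3=36 blocked=[]
Op 3: conn=57 S1=53 S2=45 S3=36 blocked=[]
Op 4: conn=57 S1=71 S2=45 S3=36 blocked=[]
Op 5: conn=57 S1=71 S2=58 S3=36 blocked=[]
Op 6: conn=57 S1=71 S2=58 S3=49 blocked=[]
Op 7: conn=41 S1=71 S2=42 S3=49 blocked=[]
Op 8: conn=30 S1=60 S2=42 S3=49 blocked=[]
Op 9: conn=46 S1=60 S2=42 S3=49 blocked=[]
Op 10: conn=74 S1=60 S2=42 S3=49 blocked=[]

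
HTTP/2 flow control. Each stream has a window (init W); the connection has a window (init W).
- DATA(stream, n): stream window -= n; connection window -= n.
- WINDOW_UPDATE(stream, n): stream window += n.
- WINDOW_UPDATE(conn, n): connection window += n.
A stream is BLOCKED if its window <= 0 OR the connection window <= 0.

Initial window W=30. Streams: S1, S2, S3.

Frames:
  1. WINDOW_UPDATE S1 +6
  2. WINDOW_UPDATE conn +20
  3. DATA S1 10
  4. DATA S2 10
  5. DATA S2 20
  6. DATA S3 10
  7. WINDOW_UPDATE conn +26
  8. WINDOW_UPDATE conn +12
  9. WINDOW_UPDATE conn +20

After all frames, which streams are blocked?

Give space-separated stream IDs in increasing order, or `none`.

Answer: S2

Derivation:
Op 1: conn=30 S1=36 S2=30 S3=30 blocked=[]
Op 2: conn=50 S1=36 S2=30 S3=30 blocked=[]
Op 3: conn=40 S1=26 S2=30 S3=30 blocked=[]
Op 4: conn=30 S1=26 S2=20 S3=30 blocked=[]
Op 5: conn=10 S1=26 S2=0 S3=30 blocked=[2]
Op 6: conn=0 S1=26 S2=0 S3=20 blocked=[1, 2, 3]
Op 7: conn=26 S1=26 S2=0 S3=20 blocked=[2]
Op 8: conn=38 S1=26 S2=0 S3=20 blocked=[2]
Op 9: conn=58 S1=26 S2=0 S3=20 blocked=[2]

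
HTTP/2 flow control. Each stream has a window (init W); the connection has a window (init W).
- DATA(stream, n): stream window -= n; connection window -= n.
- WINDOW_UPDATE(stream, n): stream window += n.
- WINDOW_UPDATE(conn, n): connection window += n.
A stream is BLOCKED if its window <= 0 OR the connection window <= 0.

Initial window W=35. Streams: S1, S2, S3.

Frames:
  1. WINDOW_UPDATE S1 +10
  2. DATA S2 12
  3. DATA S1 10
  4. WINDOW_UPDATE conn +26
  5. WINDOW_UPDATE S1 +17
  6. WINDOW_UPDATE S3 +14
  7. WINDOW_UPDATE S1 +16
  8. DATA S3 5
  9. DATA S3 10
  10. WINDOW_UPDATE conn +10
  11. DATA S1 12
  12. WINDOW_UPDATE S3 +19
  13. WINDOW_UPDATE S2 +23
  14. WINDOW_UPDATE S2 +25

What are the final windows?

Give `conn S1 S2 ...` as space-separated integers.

Answer: 22 56 71 53

Derivation:
Op 1: conn=35 S1=45 S2=35 S3=35 blocked=[]
Op 2: conn=23 S1=45 S2=23 S3=35 blocked=[]
Op 3: conn=13 S1=35 S2=23 S3=35 blocked=[]
Op 4: conn=39 S1=35 S2=23 S3=35 blocked=[]
Op 5: conn=39 S1=52 S2=23 S3=35 blocked=[]
Op 6: conn=39 S1=52 S2=23 S3=49 blocked=[]
Op 7: conn=39 S1=68 S2=23 S3=49 blocked=[]
Op 8: conn=34 S1=68 S2=23 S3=44 blocked=[]
Op 9: conn=24 S1=68 S2=23 S3=34 blocked=[]
Op 10: conn=34 S1=68 S2=23 S3=34 blocked=[]
Op 11: conn=22 S1=56 S2=23 S3=34 blocked=[]
Op 12: conn=22 S1=56 S2=23 S3=53 blocked=[]
Op 13: conn=22 S1=56 S2=46 S3=53 blocked=[]
Op 14: conn=22 S1=56 S2=71 S3=53 blocked=[]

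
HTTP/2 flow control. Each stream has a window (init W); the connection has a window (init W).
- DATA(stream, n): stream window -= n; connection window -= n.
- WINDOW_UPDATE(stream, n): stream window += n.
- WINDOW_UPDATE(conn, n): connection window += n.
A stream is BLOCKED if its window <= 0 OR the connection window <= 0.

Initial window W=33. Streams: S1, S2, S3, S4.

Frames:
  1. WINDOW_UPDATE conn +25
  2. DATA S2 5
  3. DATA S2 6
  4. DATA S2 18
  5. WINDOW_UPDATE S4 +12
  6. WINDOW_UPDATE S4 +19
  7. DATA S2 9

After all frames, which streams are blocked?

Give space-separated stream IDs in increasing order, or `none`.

Answer: S2

Derivation:
Op 1: conn=58 S1=33 S2=33 S3=33 S4=33 blocked=[]
Op 2: conn=53 S1=33 S2=28 S3=33 S4=33 blocked=[]
Op 3: conn=47 S1=33 S2=22 S3=33 S4=33 blocked=[]
Op 4: conn=29 S1=33 S2=4 S3=33 S4=33 blocked=[]
Op 5: conn=29 S1=33 S2=4 S3=33 S4=45 blocked=[]
Op 6: conn=29 S1=33 S2=4 S3=33 S4=64 blocked=[]
Op 7: conn=20 S1=33 S2=-5 S3=33 S4=64 blocked=[2]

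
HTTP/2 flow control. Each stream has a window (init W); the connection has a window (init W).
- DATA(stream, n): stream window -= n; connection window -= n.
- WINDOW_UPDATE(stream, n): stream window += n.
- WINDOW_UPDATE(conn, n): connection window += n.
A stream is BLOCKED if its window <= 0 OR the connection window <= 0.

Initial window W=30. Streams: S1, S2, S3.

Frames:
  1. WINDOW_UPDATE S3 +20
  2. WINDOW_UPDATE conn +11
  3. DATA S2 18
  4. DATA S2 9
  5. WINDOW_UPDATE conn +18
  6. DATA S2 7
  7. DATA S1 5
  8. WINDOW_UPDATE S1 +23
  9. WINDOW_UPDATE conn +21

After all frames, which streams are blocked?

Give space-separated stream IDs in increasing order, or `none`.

Answer: S2

Derivation:
Op 1: conn=30 S1=30 S2=30 S3=50 blocked=[]
Op 2: conn=41 S1=30 S2=30 S3=50 blocked=[]
Op 3: conn=23 S1=30 S2=12 S3=50 blocked=[]
Op 4: conn=14 S1=30 S2=3 S3=50 blocked=[]
Op 5: conn=32 S1=30 S2=3 S3=50 blocked=[]
Op 6: conn=25 S1=30 S2=-4 S3=50 blocked=[2]
Op 7: conn=20 S1=25 S2=-4 S3=50 blocked=[2]
Op 8: conn=20 S1=48 S2=-4 S3=50 blocked=[2]
Op 9: conn=41 S1=48 S2=-4 S3=50 blocked=[2]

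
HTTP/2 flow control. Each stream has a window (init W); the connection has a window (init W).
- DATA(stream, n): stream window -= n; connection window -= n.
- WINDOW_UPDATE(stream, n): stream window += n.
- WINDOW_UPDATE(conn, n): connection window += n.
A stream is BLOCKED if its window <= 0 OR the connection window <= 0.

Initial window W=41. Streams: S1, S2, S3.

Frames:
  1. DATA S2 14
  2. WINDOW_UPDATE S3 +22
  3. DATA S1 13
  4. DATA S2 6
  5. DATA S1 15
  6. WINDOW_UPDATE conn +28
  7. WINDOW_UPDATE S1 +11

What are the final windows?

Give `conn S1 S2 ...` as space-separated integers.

Answer: 21 24 21 63

Derivation:
Op 1: conn=27 S1=41 S2=27 S3=41 blocked=[]
Op 2: conn=27 S1=41 S2=27 S3=63 blocked=[]
Op 3: conn=14 S1=28 S2=27 S3=63 blocked=[]
Op 4: conn=8 S1=28 S2=21 S3=63 blocked=[]
Op 5: conn=-7 S1=13 S2=21 S3=63 blocked=[1, 2, 3]
Op 6: conn=21 S1=13 S2=21 S3=63 blocked=[]
Op 7: conn=21 S1=24 S2=21 S3=63 blocked=[]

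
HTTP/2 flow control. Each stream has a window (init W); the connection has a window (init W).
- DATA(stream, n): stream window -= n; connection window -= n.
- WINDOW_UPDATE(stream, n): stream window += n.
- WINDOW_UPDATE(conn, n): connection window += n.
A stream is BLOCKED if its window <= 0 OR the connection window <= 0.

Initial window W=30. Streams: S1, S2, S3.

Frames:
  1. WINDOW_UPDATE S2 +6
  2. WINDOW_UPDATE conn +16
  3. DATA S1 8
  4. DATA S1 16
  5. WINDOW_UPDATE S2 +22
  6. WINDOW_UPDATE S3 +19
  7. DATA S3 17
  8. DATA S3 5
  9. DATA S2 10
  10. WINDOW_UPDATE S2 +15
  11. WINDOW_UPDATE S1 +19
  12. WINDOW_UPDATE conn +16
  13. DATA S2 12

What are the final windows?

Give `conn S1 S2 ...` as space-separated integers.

Answer: -6 25 51 27

Derivation:
Op 1: conn=30 S1=30 S2=36 S3=30 blocked=[]
Op 2: conn=46 S1=30 S2=36 S3=30 blocked=[]
Op 3: conn=38 S1=22 S2=36 S3=30 blocked=[]
Op 4: conn=22 S1=6 S2=36 S3=30 blocked=[]
Op 5: conn=22 S1=6 S2=58 S3=30 blocked=[]
Op 6: conn=22 S1=6 S2=58 S3=49 blocked=[]
Op 7: conn=5 S1=6 S2=58 S3=32 blocked=[]
Op 8: conn=0 S1=6 S2=58 S3=27 blocked=[1, 2, 3]
Op 9: conn=-10 S1=6 S2=48 S3=27 blocked=[1, 2, 3]
Op 10: conn=-10 S1=6 S2=63 S3=27 blocked=[1, 2, 3]
Op 11: conn=-10 S1=25 S2=63 S3=27 blocked=[1, 2, 3]
Op 12: conn=6 S1=25 S2=63 S3=27 blocked=[]
Op 13: conn=-6 S1=25 S2=51 S3=27 blocked=[1, 2, 3]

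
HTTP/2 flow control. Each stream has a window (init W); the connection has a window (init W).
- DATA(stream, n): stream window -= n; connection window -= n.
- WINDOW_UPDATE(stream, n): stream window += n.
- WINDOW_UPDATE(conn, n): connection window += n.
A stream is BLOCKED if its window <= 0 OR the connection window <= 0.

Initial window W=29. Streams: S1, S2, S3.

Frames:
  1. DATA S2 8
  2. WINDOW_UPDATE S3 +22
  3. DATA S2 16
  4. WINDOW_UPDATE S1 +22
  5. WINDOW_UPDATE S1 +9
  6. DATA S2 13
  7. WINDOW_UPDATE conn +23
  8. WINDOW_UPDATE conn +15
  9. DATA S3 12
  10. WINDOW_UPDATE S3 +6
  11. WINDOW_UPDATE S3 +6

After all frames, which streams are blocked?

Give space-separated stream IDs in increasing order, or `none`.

Answer: S2

Derivation:
Op 1: conn=21 S1=29 S2=21 S3=29 blocked=[]
Op 2: conn=21 S1=29 S2=21 S3=51 blocked=[]
Op 3: conn=5 S1=29 S2=5 S3=51 blocked=[]
Op 4: conn=5 S1=51 S2=5 S3=51 blocked=[]
Op 5: conn=5 S1=60 S2=5 S3=51 blocked=[]
Op 6: conn=-8 S1=60 S2=-8 S3=51 blocked=[1, 2, 3]
Op 7: conn=15 S1=60 S2=-8 S3=51 blocked=[2]
Op 8: conn=30 S1=60 S2=-8 S3=51 blocked=[2]
Op 9: conn=18 S1=60 S2=-8 S3=39 blocked=[2]
Op 10: conn=18 S1=60 S2=-8 S3=45 blocked=[2]
Op 11: conn=18 S1=60 S2=-8 S3=51 blocked=[2]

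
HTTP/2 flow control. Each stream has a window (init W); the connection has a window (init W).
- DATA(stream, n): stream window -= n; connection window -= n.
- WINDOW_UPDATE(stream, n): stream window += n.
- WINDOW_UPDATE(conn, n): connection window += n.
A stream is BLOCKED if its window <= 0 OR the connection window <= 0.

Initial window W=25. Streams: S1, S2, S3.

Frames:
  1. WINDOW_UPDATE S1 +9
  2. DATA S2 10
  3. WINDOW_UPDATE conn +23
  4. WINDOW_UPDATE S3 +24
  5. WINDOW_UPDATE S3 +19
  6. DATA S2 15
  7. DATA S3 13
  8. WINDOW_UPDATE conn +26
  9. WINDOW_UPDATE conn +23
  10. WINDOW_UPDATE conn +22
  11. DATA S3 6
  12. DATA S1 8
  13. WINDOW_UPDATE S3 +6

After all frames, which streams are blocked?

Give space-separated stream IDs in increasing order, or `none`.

Answer: S2

Derivation:
Op 1: conn=25 S1=34 S2=25 S3=25 blocked=[]
Op 2: conn=15 S1=34 S2=15 S3=25 blocked=[]
Op 3: conn=38 S1=34 S2=15 S3=25 blocked=[]
Op 4: conn=38 S1=34 S2=15 S3=49 blocked=[]
Op 5: conn=38 S1=34 S2=15 S3=68 blocked=[]
Op 6: conn=23 S1=34 S2=0 S3=68 blocked=[2]
Op 7: conn=10 S1=34 S2=0 S3=55 blocked=[2]
Op 8: conn=36 S1=34 S2=0 S3=55 blocked=[2]
Op 9: conn=59 S1=34 S2=0 S3=55 blocked=[2]
Op 10: conn=81 S1=34 S2=0 S3=55 blocked=[2]
Op 11: conn=75 S1=34 S2=0 S3=49 blocked=[2]
Op 12: conn=67 S1=26 S2=0 S3=49 blocked=[2]
Op 13: conn=67 S1=26 S2=0 S3=55 blocked=[2]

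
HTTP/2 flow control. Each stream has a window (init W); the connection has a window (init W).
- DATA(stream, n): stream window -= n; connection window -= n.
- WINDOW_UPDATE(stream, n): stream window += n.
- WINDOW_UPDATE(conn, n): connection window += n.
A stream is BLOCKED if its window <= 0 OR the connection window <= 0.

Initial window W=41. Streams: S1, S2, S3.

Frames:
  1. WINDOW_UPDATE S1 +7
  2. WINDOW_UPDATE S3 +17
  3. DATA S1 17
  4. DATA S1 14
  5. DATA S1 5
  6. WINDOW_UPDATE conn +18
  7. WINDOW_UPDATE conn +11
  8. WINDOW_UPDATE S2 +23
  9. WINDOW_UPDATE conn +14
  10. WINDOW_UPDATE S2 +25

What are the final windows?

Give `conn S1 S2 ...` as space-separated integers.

Answer: 48 12 89 58

Derivation:
Op 1: conn=41 S1=48 S2=41 S3=41 blocked=[]
Op 2: conn=41 S1=48 S2=41 S3=58 blocked=[]
Op 3: conn=24 S1=31 S2=41 S3=58 blocked=[]
Op 4: conn=10 S1=17 S2=41 S3=58 blocked=[]
Op 5: conn=5 S1=12 S2=41 S3=58 blocked=[]
Op 6: conn=23 S1=12 S2=41 S3=58 blocked=[]
Op 7: conn=34 S1=12 S2=41 S3=58 blocked=[]
Op 8: conn=34 S1=12 S2=64 S3=58 blocked=[]
Op 9: conn=48 S1=12 S2=64 S3=58 blocked=[]
Op 10: conn=48 S1=12 S2=89 S3=58 blocked=[]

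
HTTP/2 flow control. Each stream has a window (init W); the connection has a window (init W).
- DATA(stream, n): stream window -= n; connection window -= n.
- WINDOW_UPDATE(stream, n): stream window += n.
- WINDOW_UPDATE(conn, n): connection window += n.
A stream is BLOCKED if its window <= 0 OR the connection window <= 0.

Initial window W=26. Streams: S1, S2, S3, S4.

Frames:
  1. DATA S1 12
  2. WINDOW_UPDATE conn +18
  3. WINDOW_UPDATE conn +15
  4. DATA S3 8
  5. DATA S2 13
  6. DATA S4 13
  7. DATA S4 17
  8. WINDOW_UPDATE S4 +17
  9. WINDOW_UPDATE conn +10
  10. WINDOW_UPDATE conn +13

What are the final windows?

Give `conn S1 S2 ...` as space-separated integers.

Answer: 19 14 13 18 13

Derivation:
Op 1: conn=14 S1=14 S2=26 S3=26 S4=26 blocked=[]
Op 2: conn=32 S1=14 S2=26 S3=26 S4=26 blocked=[]
Op 3: conn=47 S1=14 S2=26 S3=26 S4=26 blocked=[]
Op 4: conn=39 S1=14 S2=26 S3=18 S4=26 blocked=[]
Op 5: conn=26 S1=14 S2=13 S3=18 S4=26 blocked=[]
Op 6: conn=13 S1=14 S2=13 S3=18 S4=13 blocked=[]
Op 7: conn=-4 S1=14 S2=13 S3=18 S4=-4 blocked=[1, 2, 3, 4]
Op 8: conn=-4 S1=14 S2=13 S3=18 S4=13 blocked=[1, 2, 3, 4]
Op 9: conn=6 S1=14 S2=13 S3=18 S4=13 blocked=[]
Op 10: conn=19 S1=14 S2=13 S3=18 S4=13 blocked=[]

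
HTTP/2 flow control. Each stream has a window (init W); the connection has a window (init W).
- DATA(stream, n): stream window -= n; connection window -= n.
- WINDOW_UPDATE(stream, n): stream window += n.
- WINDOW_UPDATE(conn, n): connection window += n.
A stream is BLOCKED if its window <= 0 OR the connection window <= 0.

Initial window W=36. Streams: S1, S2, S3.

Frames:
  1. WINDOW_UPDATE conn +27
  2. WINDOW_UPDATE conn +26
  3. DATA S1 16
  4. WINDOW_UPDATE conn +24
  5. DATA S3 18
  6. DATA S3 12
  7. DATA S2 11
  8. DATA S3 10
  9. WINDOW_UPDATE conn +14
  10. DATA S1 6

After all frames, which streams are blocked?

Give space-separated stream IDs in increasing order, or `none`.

Answer: S3

Derivation:
Op 1: conn=63 S1=36 S2=36 S3=36 blocked=[]
Op 2: conn=89 S1=36 S2=36 S3=36 blocked=[]
Op 3: conn=73 S1=20 S2=36 S3=36 blocked=[]
Op 4: conn=97 S1=20 S2=36 S3=36 blocked=[]
Op 5: conn=79 S1=20 S2=36 S3=18 blocked=[]
Op 6: conn=67 S1=20 S2=36 S3=6 blocked=[]
Op 7: conn=56 S1=20 S2=25 S3=6 blocked=[]
Op 8: conn=46 S1=20 S2=25 S3=-4 blocked=[3]
Op 9: conn=60 S1=20 S2=25 S3=-4 blocked=[3]
Op 10: conn=54 S1=14 S2=25 S3=-4 blocked=[3]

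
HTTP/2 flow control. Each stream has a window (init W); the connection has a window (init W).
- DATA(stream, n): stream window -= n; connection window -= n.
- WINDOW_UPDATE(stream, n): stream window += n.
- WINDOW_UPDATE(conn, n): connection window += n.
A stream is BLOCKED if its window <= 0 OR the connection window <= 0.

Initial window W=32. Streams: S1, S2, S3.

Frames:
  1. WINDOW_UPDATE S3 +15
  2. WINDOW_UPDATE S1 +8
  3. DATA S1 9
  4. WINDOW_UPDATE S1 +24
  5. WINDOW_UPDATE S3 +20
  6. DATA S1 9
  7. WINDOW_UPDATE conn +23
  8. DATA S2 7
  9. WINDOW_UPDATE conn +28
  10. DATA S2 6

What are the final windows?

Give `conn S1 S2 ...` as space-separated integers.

Answer: 52 46 19 67

Derivation:
Op 1: conn=32 S1=32 S2=32 S3=47 blocked=[]
Op 2: conn=32 S1=40 S2=32 S3=47 blocked=[]
Op 3: conn=23 S1=31 S2=32 S3=47 blocked=[]
Op 4: conn=23 S1=55 S2=32 S3=47 blocked=[]
Op 5: conn=23 S1=55 S2=32 S3=67 blocked=[]
Op 6: conn=14 S1=46 S2=32 S3=67 blocked=[]
Op 7: conn=37 S1=46 S2=32 S3=67 blocked=[]
Op 8: conn=30 S1=46 S2=25 S3=67 blocked=[]
Op 9: conn=58 S1=46 S2=25 S3=67 blocked=[]
Op 10: conn=52 S1=46 S2=19 S3=67 blocked=[]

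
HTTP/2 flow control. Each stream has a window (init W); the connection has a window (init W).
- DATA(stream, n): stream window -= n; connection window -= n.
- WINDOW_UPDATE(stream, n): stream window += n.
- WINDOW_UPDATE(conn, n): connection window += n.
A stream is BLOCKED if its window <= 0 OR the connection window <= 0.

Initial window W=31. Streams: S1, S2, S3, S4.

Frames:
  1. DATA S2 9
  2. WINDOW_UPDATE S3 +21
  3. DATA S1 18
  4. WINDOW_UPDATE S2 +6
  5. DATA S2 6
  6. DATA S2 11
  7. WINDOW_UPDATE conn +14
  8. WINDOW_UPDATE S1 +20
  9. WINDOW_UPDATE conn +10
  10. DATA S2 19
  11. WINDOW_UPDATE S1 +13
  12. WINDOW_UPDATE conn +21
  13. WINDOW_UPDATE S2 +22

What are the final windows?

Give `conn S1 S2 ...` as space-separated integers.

Op 1: conn=22 S1=31 S2=22 S3=31 S4=31 blocked=[]
Op 2: conn=22 S1=31 S2=22 S3=52 S4=31 blocked=[]
Op 3: conn=4 S1=13 S2=22 S3=52 S4=31 blocked=[]
Op 4: conn=4 S1=13 S2=28 S3=52 S4=31 blocked=[]
Op 5: conn=-2 S1=13 S2=22 S3=52 S4=31 blocked=[1, 2, 3, 4]
Op 6: conn=-13 S1=13 S2=11 S3=52 S4=31 blocked=[1, 2, 3, 4]
Op 7: conn=1 S1=13 S2=11 S3=52 S4=31 blocked=[]
Op 8: conn=1 S1=33 S2=11 S3=52 S4=31 blocked=[]
Op 9: conn=11 S1=33 S2=11 S3=52 S4=31 blocked=[]
Op 10: conn=-8 S1=33 S2=-8 S3=52 S4=31 blocked=[1, 2, 3, 4]
Op 11: conn=-8 S1=46 S2=-8 S3=52 S4=31 blocked=[1, 2, 3, 4]
Op 12: conn=13 S1=46 S2=-8 S3=52 S4=31 blocked=[2]
Op 13: conn=13 S1=46 S2=14 S3=52 S4=31 blocked=[]

Answer: 13 46 14 52 31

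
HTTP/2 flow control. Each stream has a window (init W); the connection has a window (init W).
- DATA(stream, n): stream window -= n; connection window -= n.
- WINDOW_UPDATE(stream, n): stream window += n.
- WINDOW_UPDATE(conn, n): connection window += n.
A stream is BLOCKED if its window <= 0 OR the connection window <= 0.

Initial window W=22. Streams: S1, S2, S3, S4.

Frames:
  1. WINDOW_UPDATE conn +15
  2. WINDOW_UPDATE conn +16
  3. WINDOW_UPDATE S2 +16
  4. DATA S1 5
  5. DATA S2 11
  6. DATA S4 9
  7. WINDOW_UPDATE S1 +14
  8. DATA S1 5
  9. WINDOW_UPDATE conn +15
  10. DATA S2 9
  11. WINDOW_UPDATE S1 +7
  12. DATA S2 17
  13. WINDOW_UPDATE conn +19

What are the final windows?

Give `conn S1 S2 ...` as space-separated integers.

Answer: 31 33 1 22 13

Derivation:
Op 1: conn=37 S1=22 S2=22 S3=22 S4=22 blocked=[]
Op 2: conn=53 S1=22 S2=22 S3=22 S4=22 blocked=[]
Op 3: conn=53 S1=22 S2=38 S3=22 S4=22 blocked=[]
Op 4: conn=48 S1=17 S2=38 S3=22 S4=22 blocked=[]
Op 5: conn=37 S1=17 S2=27 S3=22 S4=22 blocked=[]
Op 6: conn=28 S1=17 S2=27 S3=22 S4=13 blocked=[]
Op 7: conn=28 S1=31 S2=27 S3=22 S4=13 blocked=[]
Op 8: conn=23 S1=26 S2=27 S3=22 S4=13 blocked=[]
Op 9: conn=38 S1=26 S2=27 S3=22 S4=13 blocked=[]
Op 10: conn=29 S1=26 S2=18 S3=22 S4=13 blocked=[]
Op 11: conn=29 S1=33 S2=18 S3=22 S4=13 blocked=[]
Op 12: conn=12 S1=33 S2=1 S3=22 S4=13 blocked=[]
Op 13: conn=31 S1=33 S2=1 S3=22 S4=13 blocked=[]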